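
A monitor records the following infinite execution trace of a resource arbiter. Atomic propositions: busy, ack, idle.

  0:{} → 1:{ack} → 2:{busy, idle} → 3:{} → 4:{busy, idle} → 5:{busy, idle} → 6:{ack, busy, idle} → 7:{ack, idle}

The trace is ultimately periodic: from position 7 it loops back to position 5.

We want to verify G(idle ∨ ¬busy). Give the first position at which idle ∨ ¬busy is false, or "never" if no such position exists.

never

idle ∨ ¬busy holds at every position 0..7, and those are all the positions the trace ever visits, so the invariant G(idle ∨ ¬busy) is never violated.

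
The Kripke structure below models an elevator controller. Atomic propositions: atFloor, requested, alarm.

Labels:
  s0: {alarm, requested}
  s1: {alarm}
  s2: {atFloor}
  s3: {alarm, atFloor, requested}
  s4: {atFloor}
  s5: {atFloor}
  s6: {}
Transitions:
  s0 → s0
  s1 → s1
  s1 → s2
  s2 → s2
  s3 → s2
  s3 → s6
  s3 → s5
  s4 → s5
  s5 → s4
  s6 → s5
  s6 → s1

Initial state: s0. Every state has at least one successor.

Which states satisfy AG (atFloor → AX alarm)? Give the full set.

States satisfying atFloor → AX alarm: {s0, s1, s6}.
States satisfying AG (atFloor → AX alarm): {s0}.

{s0}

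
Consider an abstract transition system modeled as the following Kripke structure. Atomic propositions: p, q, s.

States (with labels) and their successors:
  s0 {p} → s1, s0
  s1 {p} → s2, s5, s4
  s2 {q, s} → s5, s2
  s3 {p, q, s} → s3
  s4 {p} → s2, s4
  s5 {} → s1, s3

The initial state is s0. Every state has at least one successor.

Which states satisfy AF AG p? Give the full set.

States satisfying AG p: {s3}.
States satisfying AF AG p: {s3}.

{s3}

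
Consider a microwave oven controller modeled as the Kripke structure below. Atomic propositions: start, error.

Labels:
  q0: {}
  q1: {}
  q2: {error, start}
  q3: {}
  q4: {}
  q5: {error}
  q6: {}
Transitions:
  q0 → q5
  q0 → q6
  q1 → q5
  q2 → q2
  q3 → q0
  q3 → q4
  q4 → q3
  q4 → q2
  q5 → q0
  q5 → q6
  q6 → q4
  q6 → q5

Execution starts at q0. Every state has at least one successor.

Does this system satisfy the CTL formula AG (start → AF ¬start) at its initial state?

No

States satisfying start → AF ¬start: {q0, q1, q3, q4, q5, q6}.
States satisfying AG (start → AF ¬start): ∅.
q2 is reachable from q0 and violates start → AF ¬start, so AG fails at q0.
q0 ∉ Sat(AG (start → AF ¬start)).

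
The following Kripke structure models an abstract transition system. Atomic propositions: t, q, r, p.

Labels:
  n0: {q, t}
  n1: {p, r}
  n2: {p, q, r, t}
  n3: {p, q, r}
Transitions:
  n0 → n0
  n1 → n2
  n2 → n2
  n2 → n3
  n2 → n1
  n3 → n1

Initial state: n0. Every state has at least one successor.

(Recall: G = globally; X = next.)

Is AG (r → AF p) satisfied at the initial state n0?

Satisfied

States satisfying r → AF p: {n0, n1, n2, n3}.
States satisfying AG (r → AF p): {n0, n1, n2, n3}.
Every state reachable from n0 satisfies r → AF p.
n0 ∈ Sat(AG (r → AF p)).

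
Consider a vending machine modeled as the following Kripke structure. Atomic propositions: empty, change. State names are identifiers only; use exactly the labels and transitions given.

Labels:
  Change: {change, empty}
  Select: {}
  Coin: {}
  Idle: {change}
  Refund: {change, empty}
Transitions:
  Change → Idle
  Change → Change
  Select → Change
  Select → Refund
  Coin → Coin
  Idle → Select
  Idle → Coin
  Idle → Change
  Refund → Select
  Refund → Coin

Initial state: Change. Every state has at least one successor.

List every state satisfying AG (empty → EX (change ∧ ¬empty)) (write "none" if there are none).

{Coin}

States satisfying empty → EX (change ∧ ¬empty): {Change, Select, Coin, Idle}.
States satisfying AG (empty → EX (change ∧ ¬empty)): {Coin}.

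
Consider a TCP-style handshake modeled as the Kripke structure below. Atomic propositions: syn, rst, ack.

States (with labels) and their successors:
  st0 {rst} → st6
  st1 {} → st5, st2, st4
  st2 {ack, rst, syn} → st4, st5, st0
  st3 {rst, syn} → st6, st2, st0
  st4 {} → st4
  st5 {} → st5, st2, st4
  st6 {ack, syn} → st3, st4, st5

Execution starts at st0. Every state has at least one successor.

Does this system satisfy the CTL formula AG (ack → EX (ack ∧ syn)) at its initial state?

States satisfying ack → EX (ack ∧ syn): {st0, st1, st3, st4, st5}.
States satisfying AG (ack → EX (ack ∧ syn)): {st4}.
st2 is reachable from st0 and violates ack → EX (ack ∧ syn), so AG fails at st0.
st0 ∉ Sat(AG (ack → EX (ack ∧ syn))).

Violated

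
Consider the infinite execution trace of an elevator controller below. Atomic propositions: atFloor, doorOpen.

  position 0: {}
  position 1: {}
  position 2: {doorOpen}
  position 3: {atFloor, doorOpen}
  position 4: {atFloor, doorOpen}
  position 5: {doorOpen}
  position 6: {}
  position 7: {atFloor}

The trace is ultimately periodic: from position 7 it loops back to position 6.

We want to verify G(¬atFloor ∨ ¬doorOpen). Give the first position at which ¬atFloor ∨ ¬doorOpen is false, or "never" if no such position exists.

Check ¬atFloor ∨ ¬doorOpen at each position in order: 0 ✓, 1 ✓, 2 ✓.
At position 3 the labels are {atFloor, doorOpen}, so ¬atFloor ∨ ¬doorOpen is false there. This is the first violation.

3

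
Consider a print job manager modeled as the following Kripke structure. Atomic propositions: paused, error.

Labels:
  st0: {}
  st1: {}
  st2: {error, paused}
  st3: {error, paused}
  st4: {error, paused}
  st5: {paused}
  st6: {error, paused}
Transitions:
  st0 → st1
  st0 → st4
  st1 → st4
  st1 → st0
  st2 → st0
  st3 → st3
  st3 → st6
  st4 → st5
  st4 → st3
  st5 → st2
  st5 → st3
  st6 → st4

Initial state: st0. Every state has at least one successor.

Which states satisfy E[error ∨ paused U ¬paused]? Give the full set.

{st0, st1, st2, st3, st4, st5, st6}

States satisfying error ∨ paused: {st2, st3, st4, st5, st6}.
States satisfying ¬paused: {st0, st1}.
States satisfying E[error ∨ paused U ¬paused]: {st0, st1, st2, st3, st4, st5, st6}.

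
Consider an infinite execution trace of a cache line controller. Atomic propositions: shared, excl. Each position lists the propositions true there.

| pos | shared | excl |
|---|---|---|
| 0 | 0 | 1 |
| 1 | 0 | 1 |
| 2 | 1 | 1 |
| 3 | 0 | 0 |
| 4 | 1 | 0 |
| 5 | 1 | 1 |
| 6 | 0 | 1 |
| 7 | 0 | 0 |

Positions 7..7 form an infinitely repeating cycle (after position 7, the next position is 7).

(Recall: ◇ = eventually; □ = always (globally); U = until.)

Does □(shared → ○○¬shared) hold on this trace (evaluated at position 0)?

Violated

shared → ○○¬shared must hold at every position from 0 onward. It fails at position 2, so □(shared → ○○¬shared) is false.
Positions where shared holds: 2, 4, 5.
Check ○○¬shared at each: 2→fails, 4→ok, 5→ok.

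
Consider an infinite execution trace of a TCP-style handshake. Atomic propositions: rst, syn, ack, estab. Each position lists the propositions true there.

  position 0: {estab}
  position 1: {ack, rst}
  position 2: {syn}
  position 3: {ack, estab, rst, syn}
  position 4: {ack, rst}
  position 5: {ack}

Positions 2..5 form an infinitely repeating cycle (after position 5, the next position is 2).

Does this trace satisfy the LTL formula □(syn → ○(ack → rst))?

Satisfied

syn → ○(ack → rst) holds at every position 0..5, and those are all positions ever visited, so □(syn → ○(ack → rst)) holds.
Positions where syn holds: 2, 3.
Check ○(ack → rst) at each: 2→ok, 3→ok.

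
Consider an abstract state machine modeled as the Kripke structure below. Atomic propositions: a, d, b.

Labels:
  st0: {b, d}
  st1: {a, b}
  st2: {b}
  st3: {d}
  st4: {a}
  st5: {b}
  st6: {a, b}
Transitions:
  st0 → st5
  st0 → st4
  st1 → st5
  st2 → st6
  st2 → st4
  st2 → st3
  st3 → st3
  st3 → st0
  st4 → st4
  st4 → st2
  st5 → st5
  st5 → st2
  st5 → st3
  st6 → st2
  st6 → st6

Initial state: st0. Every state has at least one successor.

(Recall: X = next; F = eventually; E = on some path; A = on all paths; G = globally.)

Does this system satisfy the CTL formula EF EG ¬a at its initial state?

States satisfying EG ¬a: {st0, st2, st3, st5}.
States satisfying EF EG ¬a: {st0, st1, st2, st3, st4, st5, st6}.
Some path from st0 reaches a state where EG ¬a holds.
st0 ∈ Sat(EF EG ¬a).

Holds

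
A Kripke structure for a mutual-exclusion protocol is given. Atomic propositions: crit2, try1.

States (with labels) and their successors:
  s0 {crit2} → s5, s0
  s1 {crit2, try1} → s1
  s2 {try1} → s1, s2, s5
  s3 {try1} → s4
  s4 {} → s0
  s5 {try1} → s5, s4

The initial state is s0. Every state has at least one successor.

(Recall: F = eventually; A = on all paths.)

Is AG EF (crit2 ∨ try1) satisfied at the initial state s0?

Holds

States satisfying EF (crit2 ∨ try1): {s0, s1, s2, s3, s4, s5}.
States satisfying AG EF (crit2 ∨ try1): {s0, s1, s2, s3, s4, s5}.
Every state reachable from s0 satisfies EF (crit2 ∨ try1).
s0 ∈ Sat(AG EF (crit2 ∨ try1)).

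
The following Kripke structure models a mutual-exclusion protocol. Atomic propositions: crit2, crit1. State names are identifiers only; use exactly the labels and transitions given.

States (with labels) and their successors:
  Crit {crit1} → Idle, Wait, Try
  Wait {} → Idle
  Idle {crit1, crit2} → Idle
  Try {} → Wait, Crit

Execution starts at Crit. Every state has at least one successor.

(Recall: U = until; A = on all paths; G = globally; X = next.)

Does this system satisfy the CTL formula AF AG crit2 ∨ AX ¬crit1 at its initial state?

States satisfying AG crit2: {Idle}.
States satisfying AF AG crit2: {Wait, Idle}.
States satisfying ¬crit1: {Wait, Try}.
States satisfying AX ¬crit1: ∅.
States satisfying AF AG crit2 ∨ AX ¬crit1: {Wait, Idle}.
Crit ∉ Sat(AF AG crit2 ∨ AX ¬crit1).

Violated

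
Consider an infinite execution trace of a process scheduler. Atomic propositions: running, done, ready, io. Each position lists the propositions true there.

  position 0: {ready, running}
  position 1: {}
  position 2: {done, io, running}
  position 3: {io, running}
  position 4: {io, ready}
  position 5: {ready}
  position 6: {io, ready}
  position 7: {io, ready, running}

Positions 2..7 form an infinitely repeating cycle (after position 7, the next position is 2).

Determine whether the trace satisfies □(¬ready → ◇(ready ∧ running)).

¬ready → ◇(ready ∧ running) holds at every position 0..7, and those are all positions ever visited, so □(¬ready → ◇(ready ∧ running)) holds.
Positions where ¬ready holds: 1, 2, 3.
Check ◇(ready ∧ running) at each: 1→ok, 2→ok, 3→ok.

Yes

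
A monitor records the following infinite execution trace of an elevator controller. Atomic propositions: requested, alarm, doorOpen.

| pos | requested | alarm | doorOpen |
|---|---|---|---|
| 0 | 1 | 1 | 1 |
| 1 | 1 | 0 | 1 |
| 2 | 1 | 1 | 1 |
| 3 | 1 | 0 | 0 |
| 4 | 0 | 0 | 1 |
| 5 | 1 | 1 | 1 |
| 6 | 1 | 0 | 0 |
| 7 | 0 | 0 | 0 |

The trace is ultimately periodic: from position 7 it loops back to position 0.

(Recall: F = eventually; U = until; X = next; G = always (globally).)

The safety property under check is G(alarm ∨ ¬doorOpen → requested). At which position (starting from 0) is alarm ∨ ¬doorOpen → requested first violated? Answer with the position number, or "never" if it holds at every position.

Check alarm ∨ ¬doorOpen → requested at each position in order: 0 ✓, 1 ✓, 2 ✓, 3 ✓, 4 ✓, 5 ✓, 6 ✓.
At position 7 the labels are {}, so alarm ∨ ¬doorOpen → requested is false there. This is the first violation.

7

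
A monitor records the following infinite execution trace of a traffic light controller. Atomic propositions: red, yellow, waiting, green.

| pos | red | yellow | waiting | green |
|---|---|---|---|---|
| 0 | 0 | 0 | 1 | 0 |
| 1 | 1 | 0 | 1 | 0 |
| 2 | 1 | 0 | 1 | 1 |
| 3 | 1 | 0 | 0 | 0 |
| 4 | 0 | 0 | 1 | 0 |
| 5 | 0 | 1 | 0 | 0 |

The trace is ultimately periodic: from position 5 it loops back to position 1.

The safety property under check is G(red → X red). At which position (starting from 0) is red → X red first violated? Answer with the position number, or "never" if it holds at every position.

Check red → X red at each position in order: 0 ✓, 1 ✓, 2 ✓.
At position 3 the labels are {red} and the next position 4 has {waiting}, so red → X red is false there. This is the first violation.

3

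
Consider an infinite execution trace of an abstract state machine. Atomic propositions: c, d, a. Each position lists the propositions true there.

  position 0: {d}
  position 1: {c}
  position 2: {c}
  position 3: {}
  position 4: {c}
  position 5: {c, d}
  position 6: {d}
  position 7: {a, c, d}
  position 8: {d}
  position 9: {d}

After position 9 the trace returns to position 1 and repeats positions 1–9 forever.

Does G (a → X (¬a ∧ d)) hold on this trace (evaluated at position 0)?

a → X (¬a ∧ d) holds at every position 0..9, and those are all positions ever visited, so G (a → X (¬a ∧ d)) holds.
Positions where a holds: 7.
Check X (¬a ∧ d) at each: 7→ok.

Holds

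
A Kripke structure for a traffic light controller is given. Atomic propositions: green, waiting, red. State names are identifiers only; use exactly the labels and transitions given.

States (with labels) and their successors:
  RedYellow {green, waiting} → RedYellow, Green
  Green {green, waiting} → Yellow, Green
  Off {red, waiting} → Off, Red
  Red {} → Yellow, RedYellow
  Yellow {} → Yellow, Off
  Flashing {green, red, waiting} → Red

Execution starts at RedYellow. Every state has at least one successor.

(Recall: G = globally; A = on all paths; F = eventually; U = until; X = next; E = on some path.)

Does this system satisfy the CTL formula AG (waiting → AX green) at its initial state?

No

States satisfying waiting → AX green: {RedYellow, Red, Yellow}.
States satisfying AG (waiting → AX green): ∅.
Green is reachable from RedYellow and violates waiting → AX green, so AG fails at RedYellow.
RedYellow ∉ Sat(AG (waiting → AX green)).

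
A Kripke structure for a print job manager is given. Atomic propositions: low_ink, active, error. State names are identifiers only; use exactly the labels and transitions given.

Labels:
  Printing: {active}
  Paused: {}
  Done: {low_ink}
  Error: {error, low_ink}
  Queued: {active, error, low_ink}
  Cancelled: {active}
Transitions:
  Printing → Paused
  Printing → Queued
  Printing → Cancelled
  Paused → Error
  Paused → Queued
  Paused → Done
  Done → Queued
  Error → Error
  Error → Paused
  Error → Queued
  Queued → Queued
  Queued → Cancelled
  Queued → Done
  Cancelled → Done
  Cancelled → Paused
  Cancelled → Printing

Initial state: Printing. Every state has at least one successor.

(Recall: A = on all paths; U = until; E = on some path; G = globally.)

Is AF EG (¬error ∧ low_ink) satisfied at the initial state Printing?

No

States satisfying EG (¬error ∧ low_ink): ∅.
States satisfying AF EG (¬error ∧ low_ink): ∅.
There is a path from Printing along which EG (¬error ∧ low_ink) never holds.
Printing ∉ Sat(AF EG (¬error ∧ low_ink)).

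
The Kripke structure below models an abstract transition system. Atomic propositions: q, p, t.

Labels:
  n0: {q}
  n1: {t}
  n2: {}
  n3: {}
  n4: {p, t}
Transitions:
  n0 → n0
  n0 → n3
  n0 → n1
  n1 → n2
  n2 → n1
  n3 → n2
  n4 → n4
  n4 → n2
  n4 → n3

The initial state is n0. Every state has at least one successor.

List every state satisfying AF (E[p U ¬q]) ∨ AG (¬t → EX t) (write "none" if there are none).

States satisfying E[p U ¬q]: {n1, n2, n3, n4}.
States satisfying AF (E[p U ¬q]): {n1, n2, n3, n4}.
States satisfying ¬t → EX t: {n0, n1, n2, n4}.
States satisfying AG (¬t → EX t): {n1, n2}.
States satisfying AF (E[p U ¬q]) ∨ AG (¬t → EX t): {n1, n2, n3, n4}.

{n1, n2, n3, n4}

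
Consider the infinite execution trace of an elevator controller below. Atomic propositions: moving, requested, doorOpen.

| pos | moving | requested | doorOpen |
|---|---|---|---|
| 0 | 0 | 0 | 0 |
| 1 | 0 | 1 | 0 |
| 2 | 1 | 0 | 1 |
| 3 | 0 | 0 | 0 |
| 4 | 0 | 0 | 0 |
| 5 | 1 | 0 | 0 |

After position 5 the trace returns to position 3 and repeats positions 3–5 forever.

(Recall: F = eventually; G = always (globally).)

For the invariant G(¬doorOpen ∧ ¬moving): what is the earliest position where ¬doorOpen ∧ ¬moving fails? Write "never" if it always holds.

2

Check ¬doorOpen ∧ ¬moving at each position in order: 0 ✓, 1 ✓.
At position 2 the labels are {doorOpen, moving}, so ¬doorOpen ∧ ¬moving is false there. This is the first violation.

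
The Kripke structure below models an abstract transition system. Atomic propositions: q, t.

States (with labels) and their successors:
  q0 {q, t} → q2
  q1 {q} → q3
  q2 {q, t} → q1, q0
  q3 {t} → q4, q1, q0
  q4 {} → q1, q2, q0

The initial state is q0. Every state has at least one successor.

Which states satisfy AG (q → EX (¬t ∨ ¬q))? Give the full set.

States satisfying q → EX (¬t ∨ ¬q): {q1, q2, q3, q4}.
States satisfying AG (q → EX (¬t ∨ ¬q)): ∅.

none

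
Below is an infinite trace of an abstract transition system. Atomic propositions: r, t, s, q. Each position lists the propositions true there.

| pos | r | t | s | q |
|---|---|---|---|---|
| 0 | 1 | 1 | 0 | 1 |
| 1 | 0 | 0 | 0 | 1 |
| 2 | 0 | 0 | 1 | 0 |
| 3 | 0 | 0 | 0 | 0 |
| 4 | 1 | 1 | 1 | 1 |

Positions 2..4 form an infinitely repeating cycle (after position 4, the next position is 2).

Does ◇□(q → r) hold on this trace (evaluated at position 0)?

Yes

□(q → r) holds at position 2, which is reachable from 0, so ◇□(q → r) holds.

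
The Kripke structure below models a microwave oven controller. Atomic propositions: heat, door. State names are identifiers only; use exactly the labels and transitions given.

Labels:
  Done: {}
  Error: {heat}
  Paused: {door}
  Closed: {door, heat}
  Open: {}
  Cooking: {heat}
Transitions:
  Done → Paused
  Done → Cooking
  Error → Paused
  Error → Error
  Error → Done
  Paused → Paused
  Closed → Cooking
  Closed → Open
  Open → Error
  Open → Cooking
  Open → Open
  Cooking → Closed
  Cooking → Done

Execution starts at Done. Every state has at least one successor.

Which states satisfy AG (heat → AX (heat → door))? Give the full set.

States satisfying heat → AX (heat → door): {Done, Paused, Open, Cooking}.
States satisfying AG (heat → AX (heat → door)): {Paused}.

{Paused}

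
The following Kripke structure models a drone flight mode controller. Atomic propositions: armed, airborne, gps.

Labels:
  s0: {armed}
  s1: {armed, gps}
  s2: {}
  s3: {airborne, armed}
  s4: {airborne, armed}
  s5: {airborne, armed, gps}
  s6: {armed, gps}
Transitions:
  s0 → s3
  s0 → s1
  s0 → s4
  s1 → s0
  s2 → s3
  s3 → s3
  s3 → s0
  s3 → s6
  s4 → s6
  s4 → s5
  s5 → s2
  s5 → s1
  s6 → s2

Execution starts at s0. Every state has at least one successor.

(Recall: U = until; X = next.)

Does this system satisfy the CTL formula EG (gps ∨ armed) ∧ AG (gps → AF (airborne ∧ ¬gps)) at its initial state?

States satisfying gps ∨ armed: {s0, s1, s3, s4, s5, s6}.
States satisfying EG (gps ∨ armed): {s0, s1, s3, s4, s5}.
States satisfying gps → AF (airborne ∧ ¬gps): {s0, s2, s3, s4, s6}.
States satisfying AG (gps → AF (airborne ∧ ¬gps)): ∅.
States satisfying EG (gps ∨ armed) ∧ AG (gps → AF (airborne ∧ ¬gps)): ∅.
s0 ∉ Sat(EG (gps ∨ armed) ∧ AG (gps → AF (airborne ∧ ¬gps))).

No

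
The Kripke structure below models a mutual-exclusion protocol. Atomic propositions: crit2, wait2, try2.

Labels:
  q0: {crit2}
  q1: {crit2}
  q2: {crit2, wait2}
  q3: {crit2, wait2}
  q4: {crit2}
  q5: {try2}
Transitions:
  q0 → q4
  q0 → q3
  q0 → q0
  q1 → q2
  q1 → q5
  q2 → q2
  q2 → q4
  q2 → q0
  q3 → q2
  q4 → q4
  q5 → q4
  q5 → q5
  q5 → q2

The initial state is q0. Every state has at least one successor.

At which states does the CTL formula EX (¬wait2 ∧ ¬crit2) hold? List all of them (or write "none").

States satisfying ¬wait2 ∧ ¬crit2: {q5}.
States satisfying EX (¬wait2 ∧ ¬crit2): {q1, q5}.

{q1, q5}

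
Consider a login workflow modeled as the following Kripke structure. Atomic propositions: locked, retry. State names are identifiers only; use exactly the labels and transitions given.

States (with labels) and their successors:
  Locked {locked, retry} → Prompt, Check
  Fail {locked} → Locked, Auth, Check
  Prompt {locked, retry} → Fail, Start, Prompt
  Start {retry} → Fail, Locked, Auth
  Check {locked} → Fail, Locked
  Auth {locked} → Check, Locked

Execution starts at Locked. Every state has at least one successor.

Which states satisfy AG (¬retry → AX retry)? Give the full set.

none

States satisfying ¬retry → AX retry: {Locked, Prompt, Start}.
States satisfying AG (¬retry → AX retry): ∅.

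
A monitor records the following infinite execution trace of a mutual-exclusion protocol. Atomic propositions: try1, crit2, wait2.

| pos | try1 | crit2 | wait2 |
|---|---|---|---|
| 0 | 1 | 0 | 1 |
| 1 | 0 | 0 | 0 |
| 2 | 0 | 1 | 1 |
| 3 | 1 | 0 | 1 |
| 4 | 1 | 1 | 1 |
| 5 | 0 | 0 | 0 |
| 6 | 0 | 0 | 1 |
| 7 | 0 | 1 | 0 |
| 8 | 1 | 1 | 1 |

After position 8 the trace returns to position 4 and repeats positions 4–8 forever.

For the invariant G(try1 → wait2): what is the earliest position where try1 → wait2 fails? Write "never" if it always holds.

never

try1 → wait2 holds at every position 0..8, and those are all the positions the trace ever visits, so the invariant G(try1 → wait2) is never violated.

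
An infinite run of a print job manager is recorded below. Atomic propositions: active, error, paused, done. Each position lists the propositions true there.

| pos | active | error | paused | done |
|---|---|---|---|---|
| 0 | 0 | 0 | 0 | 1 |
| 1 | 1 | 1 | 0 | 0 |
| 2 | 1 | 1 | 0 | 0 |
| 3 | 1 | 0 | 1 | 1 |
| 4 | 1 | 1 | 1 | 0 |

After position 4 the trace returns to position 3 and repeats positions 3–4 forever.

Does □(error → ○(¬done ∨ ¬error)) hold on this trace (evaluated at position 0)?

Yes

error → ○(¬done ∨ ¬error) holds at every position 0..4, and those are all positions ever visited, so □(error → ○(¬done ∨ ¬error)) holds.
Positions where error holds: 1, 2, 4.
Check ○(¬done ∨ ¬error) at each: 1→ok, 2→ok, 4→ok.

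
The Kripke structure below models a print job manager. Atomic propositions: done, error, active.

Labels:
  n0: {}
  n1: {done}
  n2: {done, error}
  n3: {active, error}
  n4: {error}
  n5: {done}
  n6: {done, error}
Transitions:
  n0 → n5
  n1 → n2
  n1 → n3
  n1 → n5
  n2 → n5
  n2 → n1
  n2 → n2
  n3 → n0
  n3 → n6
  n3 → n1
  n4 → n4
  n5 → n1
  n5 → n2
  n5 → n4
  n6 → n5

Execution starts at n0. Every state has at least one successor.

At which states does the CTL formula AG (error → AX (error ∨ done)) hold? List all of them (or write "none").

States satisfying error → AX (error ∨ done): {n0, n1, n2, n4, n5, n6}.
States satisfying AG (error → AX (error ∨ done)): {n4}.

{n4}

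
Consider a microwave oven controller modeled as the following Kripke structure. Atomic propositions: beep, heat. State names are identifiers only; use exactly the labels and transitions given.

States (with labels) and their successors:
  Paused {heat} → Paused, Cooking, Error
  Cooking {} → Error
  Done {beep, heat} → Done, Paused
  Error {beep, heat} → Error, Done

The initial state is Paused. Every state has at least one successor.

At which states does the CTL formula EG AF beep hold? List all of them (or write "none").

{Cooking, Done, Error}

States satisfying AF beep: {Cooking, Done, Error}.
States satisfying EG AF beep: {Cooking, Done, Error}.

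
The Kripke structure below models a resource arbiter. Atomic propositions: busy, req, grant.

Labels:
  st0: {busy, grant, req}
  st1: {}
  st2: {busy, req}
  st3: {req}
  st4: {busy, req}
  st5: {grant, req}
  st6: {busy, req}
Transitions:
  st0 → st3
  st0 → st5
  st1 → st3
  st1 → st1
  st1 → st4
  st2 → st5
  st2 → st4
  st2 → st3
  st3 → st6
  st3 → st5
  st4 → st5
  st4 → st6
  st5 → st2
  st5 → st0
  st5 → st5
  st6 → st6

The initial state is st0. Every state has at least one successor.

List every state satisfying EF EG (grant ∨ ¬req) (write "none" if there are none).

{st0, st1, st2, st3, st4, st5}

States satisfying EG (grant ∨ ¬req): {st0, st1, st5}.
States satisfying EF EG (grant ∨ ¬req): {st0, st1, st2, st3, st4, st5}.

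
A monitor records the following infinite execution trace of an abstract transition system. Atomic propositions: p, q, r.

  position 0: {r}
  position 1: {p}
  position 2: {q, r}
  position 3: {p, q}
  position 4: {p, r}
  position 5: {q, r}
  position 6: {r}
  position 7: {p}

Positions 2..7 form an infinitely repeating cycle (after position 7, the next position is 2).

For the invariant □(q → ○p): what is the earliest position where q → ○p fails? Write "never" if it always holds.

5

Check q → ○p at each position in order: 0 ✓, 1 ✓, 2 ✓, 3 ✓, 4 ✓.
At position 5 the labels are {q, r} and the next position 6 has {r}, so q → ○p is false there. This is the first violation.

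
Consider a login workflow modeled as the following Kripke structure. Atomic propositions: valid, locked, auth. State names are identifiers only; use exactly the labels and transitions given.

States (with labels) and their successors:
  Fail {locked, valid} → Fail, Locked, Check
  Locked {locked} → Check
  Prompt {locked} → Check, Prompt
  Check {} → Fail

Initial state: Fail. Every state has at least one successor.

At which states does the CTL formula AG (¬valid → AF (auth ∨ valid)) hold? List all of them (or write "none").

{Fail, Locked, Check}

States satisfying ¬valid → AF (auth ∨ valid): {Fail, Locked, Check}.
States satisfying AG (¬valid → AF (auth ∨ valid)): {Fail, Locked, Check}.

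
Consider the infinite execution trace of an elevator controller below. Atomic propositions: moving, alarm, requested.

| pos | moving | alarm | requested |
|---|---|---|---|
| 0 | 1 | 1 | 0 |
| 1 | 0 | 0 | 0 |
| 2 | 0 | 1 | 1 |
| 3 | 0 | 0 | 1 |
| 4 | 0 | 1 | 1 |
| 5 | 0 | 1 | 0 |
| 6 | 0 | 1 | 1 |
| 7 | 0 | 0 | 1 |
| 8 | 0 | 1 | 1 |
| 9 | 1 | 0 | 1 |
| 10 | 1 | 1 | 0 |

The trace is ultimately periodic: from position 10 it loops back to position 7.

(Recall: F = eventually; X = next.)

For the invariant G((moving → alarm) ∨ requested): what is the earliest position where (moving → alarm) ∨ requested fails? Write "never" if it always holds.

never

(moving → alarm) ∨ requested holds at every position 0..10, and those are all the positions the trace ever visits, so the invariant G((moving → alarm) ∨ requested) is never violated.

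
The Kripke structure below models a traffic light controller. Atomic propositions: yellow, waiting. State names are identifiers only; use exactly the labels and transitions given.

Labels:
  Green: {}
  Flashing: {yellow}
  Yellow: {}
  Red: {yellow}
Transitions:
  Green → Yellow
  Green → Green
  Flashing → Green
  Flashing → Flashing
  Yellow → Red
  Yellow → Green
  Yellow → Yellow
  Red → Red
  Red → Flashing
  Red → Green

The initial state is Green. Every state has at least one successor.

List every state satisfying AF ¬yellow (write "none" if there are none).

{Green, Yellow}

States satisfying ¬yellow: {Green, Yellow}.
States satisfying AF ¬yellow: {Green, Yellow}.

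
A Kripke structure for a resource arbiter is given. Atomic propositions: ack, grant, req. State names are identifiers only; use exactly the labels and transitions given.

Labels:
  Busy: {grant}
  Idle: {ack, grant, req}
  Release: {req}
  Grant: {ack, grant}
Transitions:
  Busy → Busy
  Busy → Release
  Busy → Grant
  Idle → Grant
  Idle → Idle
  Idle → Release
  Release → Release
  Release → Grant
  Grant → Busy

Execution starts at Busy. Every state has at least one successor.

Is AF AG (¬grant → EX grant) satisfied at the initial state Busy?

States satisfying AG (¬grant → EX grant): {Busy, Idle, Release, Grant}.
States satisfying AF AG (¬grant → EX grant): {Busy, Idle, Release, Grant}.
Busy ∈ Sat(AF AG (¬grant → EX grant)).

Holds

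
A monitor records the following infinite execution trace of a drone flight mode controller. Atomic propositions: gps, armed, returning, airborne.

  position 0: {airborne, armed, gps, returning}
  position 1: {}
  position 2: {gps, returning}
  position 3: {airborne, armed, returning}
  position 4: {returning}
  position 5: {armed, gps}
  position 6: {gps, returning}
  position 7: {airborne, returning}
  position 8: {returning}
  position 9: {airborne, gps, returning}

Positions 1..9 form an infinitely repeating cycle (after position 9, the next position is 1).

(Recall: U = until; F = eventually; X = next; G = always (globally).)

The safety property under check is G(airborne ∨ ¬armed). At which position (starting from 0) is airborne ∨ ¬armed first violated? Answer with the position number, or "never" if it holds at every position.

5

Check airborne ∨ ¬armed at each position in order: 0 ✓, 1 ✓, 2 ✓, 3 ✓, 4 ✓.
At position 5 the labels are {armed, gps}, so airborne ∨ ¬armed is false there. This is the first violation.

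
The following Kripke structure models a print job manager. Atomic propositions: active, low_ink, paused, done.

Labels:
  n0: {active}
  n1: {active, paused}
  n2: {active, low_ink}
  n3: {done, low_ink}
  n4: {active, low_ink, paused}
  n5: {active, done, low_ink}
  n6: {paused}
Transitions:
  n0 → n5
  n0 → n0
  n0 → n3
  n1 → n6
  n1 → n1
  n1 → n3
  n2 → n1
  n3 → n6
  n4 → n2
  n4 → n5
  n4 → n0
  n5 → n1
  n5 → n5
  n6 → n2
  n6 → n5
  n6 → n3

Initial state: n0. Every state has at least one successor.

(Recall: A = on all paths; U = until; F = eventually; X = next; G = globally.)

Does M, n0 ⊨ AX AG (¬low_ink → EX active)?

States satisfying AG (¬low_ink → EX active): {n0, n1, n2, n3, n4, n5, n6}.
States satisfying AX AG (¬low_ink → EX active): {n0, n1, n2, n3, n4, n5, n6}.
n0 ∈ Sat(AX AG (¬low_ink → EX active)).

Holds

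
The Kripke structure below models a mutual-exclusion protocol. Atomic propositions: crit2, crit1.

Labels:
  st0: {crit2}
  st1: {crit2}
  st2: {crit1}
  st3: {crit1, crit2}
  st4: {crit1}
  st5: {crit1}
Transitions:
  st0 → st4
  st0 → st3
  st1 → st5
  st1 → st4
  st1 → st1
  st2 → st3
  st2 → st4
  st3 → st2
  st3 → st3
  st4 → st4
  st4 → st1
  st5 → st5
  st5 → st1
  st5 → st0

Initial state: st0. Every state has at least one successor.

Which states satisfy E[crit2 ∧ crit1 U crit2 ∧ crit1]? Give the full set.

{st3}

States satisfying crit2 ∧ crit1: {st3}.
States satisfying E[crit2 ∧ crit1 U crit2 ∧ crit1]: {st3}.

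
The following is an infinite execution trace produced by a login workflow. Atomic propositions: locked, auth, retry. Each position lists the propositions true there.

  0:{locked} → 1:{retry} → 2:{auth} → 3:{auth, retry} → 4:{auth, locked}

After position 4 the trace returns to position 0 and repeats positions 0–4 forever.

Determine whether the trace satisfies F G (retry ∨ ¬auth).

No

G (retry ∨ ¬auth) is false at every position 0..4, so it never becomes true and F G (retry ∨ ¬auth) fails.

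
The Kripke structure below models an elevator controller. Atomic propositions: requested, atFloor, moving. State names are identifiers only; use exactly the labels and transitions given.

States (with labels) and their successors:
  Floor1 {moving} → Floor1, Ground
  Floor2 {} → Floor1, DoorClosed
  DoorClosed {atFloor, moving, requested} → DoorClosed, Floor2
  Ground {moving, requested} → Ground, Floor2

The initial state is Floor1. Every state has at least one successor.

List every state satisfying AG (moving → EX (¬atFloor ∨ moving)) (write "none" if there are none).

States satisfying moving → EX (¬atFloor ∨ moving): {Floor1, Floor2, DoorClosed, Ground}.
States satisfying AG (moving → EX (¬atFloor ∨ moving)): {Floor1, Floor2, DoorClosed, Ground}.

{Floor1, Floor2, DoorClosed, Ground}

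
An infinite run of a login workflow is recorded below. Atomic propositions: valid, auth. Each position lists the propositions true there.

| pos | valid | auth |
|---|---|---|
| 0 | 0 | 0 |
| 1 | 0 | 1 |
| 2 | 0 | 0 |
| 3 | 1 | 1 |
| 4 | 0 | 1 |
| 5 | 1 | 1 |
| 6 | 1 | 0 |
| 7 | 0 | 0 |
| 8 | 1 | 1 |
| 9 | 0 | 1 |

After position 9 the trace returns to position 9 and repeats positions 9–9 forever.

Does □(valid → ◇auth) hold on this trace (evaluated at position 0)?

valid → ◇auth holds at every position 0..9, and those are all positions ever visited, so □(valid → ◇auth) holds.
Positions where valid holds: 3, 5, 6, 8.
Check ◇auth at each: 3→ok, 5→ok, 6→ok, 8→ok.

Holds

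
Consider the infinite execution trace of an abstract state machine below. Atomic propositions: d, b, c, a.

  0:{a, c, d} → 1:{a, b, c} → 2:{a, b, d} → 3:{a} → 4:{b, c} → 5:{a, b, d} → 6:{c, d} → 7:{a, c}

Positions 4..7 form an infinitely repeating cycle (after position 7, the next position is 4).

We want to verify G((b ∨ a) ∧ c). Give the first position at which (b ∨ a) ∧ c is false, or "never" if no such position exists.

2

Check (b ∨ a) ∧ c at each position in order: 0 ✓, 1 ✓.
At position 2 the labels are {a, b, d}, so (b ∨ a) ∧ c is false there. This is the first violation.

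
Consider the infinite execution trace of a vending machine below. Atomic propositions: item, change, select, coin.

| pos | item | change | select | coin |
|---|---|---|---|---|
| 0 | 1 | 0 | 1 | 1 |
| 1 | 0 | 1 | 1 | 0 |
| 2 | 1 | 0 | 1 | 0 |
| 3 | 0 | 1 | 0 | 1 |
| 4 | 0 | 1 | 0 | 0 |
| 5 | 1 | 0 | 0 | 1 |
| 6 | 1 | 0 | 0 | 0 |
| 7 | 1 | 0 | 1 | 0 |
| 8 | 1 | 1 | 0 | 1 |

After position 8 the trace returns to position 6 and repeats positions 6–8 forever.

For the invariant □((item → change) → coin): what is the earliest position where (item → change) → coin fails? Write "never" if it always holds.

Check (item → change) → coin at each position in order: 0 ✓.
At position 1 the labels are {change, select}, so (item → change) → coin is false there. This is the first violation.

1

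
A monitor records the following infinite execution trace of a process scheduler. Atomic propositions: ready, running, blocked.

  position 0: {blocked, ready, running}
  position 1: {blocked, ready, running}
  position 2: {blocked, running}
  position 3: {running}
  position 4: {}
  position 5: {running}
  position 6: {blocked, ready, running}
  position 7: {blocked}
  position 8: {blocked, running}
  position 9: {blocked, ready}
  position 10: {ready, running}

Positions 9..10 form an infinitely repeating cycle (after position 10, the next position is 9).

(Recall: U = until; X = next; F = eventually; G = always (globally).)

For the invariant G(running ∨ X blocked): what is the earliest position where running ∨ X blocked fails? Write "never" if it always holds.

4

Check running ∨ X blocked at each position in order: 0 ✓, 1 ✓, 2 ✓, 3 ✓.
At position 4 the labels are {} and the next position 5 has {running}, so running ∨ X blocked is false there. This is the first violation.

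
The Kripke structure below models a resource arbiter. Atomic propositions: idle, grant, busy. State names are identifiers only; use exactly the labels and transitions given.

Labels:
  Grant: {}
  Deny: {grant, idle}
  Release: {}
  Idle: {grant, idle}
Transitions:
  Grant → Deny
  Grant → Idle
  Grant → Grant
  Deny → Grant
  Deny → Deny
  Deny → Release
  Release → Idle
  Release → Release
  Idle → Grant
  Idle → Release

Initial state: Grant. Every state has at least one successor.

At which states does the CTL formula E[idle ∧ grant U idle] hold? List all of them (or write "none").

States satisfying idle ∧ grant: {Deny, Idle}.
States satisfying idle: {Deny, Idle}.
States satisfying E[idle ∧ grant U idle]: {Deny, Idle}.

{Deny, Idle}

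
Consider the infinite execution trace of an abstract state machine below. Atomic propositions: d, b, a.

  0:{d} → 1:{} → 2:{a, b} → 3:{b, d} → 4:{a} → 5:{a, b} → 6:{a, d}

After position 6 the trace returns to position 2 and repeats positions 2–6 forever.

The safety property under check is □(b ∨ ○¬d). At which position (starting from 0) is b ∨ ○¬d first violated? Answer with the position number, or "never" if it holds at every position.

b ∨ ○¬d holds at every position 0..6, and those are all the positions the trace ever visits, so the invariant □(b ∨ ○¬d) is never violated.

never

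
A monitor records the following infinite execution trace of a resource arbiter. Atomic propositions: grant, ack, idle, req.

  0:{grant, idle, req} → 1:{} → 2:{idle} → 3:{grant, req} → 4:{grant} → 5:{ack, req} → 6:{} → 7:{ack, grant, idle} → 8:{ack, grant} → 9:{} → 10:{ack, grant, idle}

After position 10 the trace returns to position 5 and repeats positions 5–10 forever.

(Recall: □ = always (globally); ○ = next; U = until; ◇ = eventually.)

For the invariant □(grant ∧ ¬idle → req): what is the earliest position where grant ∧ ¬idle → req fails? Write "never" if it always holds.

4

Check grant ∧ ¬idle → req at each position in order: 0 ✓, 1 ✓, 2 ✓, 3 ✓.
At position 4 the labels are {grant}, so grant ∧ ¬idle → req is false there. This is the first violation.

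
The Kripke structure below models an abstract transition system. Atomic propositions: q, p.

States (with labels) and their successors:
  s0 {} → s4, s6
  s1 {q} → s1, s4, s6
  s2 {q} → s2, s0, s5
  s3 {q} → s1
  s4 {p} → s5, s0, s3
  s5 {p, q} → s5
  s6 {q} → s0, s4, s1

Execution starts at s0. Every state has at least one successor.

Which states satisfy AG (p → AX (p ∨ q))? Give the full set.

States satisfying p → AX (p ∨ q): {s0, s1, s2, s3, s5, s6}.
States satisfying AG (p → AX (p ∨ q)): {s5}.

{s5}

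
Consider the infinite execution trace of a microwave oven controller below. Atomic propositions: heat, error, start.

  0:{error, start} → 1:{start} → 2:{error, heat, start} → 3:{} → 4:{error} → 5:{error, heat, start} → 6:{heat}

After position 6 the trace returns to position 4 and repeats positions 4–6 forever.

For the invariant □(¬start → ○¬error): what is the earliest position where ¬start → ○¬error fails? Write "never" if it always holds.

3

Check ¬start → ○¬error at each position in order: 0 ✓, 1 ✓, 2 ✓.
At position 3 the labels are {} and the next position 4 has {error}, so ¬start → ○¬error is false there. This is the first violation.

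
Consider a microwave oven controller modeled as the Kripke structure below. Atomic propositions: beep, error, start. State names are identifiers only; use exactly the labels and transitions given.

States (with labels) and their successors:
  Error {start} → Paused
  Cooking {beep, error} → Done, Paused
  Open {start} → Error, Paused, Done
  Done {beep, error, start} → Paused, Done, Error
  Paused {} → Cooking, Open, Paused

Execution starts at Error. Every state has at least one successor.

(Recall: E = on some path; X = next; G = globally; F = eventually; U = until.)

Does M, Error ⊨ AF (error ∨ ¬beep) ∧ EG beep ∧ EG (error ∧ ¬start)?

Violated

States satisfying error ∨ ¬beep: {Error, Cooking, Open, Done, Paused}.
States satisfying AF (error ∨ ¬beep): {Error, Cooking, Open, Done, Paused}.
States satisfying beep: {Cooking, Done}.
States satisfying EG beep: {Cooking, Done}.
States satisfying AF (error ∨ ¬beep) ∧ EG beep: {Cooking, Done}.
States satisfying error ∧ ¬start: {Cooking}.
States satisfying EG (error ∧ ¬start): ∅.
States satisfying AF (error ∨ ¬beep) ∧ EG beep ∧ EG (error ∧ ¬start): ∅.
Error ∉ Sat(AF (error ∨ ¬beep) ∧ EG beep ∧ EG (error ∧ ¬start)).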